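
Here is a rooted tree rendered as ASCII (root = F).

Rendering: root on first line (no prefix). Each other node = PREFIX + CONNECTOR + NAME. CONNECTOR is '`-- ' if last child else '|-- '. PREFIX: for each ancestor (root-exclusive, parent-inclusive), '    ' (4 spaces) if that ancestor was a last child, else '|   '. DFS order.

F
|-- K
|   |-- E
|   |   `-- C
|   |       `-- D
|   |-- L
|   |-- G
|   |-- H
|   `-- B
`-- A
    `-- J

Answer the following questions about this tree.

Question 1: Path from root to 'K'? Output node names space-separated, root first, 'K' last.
Walk down from root: F -> K

Answer: F K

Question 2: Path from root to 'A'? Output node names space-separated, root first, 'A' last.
Answer: F A

Derivation:
Walk down from root: F -> A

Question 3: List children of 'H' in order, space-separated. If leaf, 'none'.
Answer: none

Derivation:
Node H's children (from adjacency): (leaf)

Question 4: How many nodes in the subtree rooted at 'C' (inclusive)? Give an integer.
Subtree rooted at C contains: C, D
Count = 2

Answer: 2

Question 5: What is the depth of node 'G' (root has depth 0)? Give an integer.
Path from root to G: F -> K -> G
Depth = number of edges = 2

Answer: 2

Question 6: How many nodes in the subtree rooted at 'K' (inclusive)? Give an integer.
Answer: 8

Derivation:
Subtree rooted at K contains: B, C, D, E, G, H, K, L
Count = 8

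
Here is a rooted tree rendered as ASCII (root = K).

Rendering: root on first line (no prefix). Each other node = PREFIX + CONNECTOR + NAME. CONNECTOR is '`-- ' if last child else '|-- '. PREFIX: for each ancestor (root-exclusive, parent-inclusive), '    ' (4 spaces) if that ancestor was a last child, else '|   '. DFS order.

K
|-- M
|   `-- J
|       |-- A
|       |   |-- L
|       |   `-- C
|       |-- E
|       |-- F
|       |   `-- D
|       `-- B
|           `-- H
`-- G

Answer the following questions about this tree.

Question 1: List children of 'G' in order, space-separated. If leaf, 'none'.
Answer: none

Derivation:
Node G's children (from adjacency): (leaf)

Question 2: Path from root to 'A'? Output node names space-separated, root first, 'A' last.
Walk down from root: K -> M -> J -> A

Answer: K M J A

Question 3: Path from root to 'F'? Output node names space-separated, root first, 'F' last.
Walk down from root: K -> M -> J -> F

Answer: K M J F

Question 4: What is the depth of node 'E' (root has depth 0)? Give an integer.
Answer: 3

Derivation:
Path from root to E: K -> M -> J -> E
Depth = number of edges = 3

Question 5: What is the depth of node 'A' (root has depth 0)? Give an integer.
Path from root to A: K -> M -> J -> A
Depth = number of edges = 3

Answer: 3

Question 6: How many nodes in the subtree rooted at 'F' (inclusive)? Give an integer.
Answer: 2

Derivation:
Subtree rooted at F contains: D, F
Count = 2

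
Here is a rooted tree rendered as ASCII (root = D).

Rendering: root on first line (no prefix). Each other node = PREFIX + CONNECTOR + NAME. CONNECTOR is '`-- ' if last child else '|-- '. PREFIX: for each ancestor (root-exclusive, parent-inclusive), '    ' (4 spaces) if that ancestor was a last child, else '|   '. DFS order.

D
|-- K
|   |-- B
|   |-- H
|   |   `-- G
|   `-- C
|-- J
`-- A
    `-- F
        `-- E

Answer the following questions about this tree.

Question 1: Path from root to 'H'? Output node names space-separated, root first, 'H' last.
Walk down from root: D -> K -> H

Answer: D K H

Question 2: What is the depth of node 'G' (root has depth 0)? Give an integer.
Answer: 3

Derivation:
Path from root to G: D -> K -> H -> G
Depth = number of edges = 3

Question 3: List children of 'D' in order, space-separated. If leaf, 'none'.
Node D's children (from adjacency): K, J, A

Answer: K J A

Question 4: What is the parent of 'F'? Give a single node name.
Scan adjacency: F appears as child of A

Answer: A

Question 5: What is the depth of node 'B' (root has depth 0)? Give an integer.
Answer: 2

Derivation:
Path from root to B: D -> K -> B
Depth = number of edges = 2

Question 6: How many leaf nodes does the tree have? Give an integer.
Answer: 5

Derivation:
Leaves (nodes with no children): B, C, E, G, J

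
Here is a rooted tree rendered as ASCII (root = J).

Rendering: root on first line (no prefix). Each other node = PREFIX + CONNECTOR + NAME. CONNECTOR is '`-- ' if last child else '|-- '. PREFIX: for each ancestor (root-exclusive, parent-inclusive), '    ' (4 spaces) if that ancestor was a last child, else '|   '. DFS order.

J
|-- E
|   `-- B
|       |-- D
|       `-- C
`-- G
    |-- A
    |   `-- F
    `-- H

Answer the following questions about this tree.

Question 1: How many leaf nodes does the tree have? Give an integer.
Leaves (nodes with no children): C, D, F, H

Answer: 4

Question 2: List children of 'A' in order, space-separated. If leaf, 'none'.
Answer: F

Derivation:
Node A's children (from adjacency): F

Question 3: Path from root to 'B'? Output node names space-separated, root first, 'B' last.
Answer: J E B

Derivation:
Walk down from root: J -> E -> B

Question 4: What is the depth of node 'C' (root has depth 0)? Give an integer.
Path from root to C: J -> E -> B -> C
Depth = number of edges = 3

Answer: 3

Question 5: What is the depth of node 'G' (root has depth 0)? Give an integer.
Path from root to G: J -> G
Depth = number of edges = 1

Answer: 1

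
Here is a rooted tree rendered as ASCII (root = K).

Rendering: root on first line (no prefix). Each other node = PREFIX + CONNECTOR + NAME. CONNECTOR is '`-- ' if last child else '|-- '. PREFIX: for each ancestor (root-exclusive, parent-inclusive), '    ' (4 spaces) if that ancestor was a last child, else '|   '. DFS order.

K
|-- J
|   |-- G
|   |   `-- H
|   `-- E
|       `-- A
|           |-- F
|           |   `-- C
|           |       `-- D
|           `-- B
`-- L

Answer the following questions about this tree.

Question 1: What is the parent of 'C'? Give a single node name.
Scan adjacency: C appears as child of F

Answer: F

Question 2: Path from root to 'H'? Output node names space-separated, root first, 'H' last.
Answer: K J G H

Derivation:
Walk down from root: K -> J -> G -> H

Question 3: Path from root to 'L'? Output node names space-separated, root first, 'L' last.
Answer: K L

Derivation:
Walk down from root: K -> L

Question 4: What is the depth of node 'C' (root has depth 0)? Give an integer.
Path from root to C: K -> J -> E -> A -> F -> C
Depth = number of edges = 5

Answer: 5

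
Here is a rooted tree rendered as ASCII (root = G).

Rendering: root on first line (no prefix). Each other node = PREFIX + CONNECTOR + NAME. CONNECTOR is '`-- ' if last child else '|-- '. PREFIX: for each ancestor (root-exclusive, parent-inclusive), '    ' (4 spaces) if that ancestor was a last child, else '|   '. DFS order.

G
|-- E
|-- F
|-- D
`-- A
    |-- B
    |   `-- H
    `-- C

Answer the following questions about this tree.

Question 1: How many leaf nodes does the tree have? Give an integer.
Answer: 5

Derivation:
Leaves (nodes with no children): C, D, E, F, H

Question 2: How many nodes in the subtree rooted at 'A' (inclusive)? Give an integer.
Subtree rooted at A contains: A, B, C, H
Count = 4

Answer: 4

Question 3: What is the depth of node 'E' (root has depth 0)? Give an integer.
Path from root to E: G -> E
Depth = number of edges = 1

Answer: 1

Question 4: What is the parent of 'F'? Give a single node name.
Scan adjacency: F appears as child of G

Answer: G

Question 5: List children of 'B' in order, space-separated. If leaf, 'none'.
Answer: H

Derivation:
Node B's children (from adjacency): H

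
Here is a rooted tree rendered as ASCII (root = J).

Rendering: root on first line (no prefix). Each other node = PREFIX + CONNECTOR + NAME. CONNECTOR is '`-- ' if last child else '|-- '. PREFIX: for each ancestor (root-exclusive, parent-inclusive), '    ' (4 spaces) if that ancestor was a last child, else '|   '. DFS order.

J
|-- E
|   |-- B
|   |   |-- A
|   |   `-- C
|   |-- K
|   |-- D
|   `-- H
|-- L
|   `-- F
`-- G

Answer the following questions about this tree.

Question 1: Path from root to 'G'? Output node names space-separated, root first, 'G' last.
Walk down from root: J -> G

Answer: J G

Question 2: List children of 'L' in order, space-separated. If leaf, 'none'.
Answer: F

Derivation:
Node L's children (from adjacency): F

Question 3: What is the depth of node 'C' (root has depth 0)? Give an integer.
Path from root to C: J -> E -> B -> C
Depth = number of edges = 3

Answer: 3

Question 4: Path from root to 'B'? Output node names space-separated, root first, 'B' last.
Answer: J E B

Derivation:
Walk down from root: J -> E -> B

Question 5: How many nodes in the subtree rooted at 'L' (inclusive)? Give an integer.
Subtree rooted at L contains: F, L
Count = 2

Answer: 2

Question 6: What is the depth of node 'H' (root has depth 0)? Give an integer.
Answer: 2

Derivation:
Path from root to H: J -> E -> H
Depth = number of edges = 2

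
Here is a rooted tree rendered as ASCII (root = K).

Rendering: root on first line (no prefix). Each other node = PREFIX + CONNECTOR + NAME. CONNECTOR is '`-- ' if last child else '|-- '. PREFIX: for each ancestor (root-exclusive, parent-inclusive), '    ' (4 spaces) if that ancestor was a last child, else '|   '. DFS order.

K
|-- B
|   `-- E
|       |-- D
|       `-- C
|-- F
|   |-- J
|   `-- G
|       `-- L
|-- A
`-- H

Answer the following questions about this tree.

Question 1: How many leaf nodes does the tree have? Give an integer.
Answer: 6

Derivation:
Leaves (nodes with no children): A, C, D, H, J, L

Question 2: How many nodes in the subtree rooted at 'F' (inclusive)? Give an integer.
Subtree rooted at F contains: F, G, J, L
Count = 4

Answer: 4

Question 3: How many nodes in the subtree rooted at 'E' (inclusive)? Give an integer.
Subtree rooted at E contains: C, D, E
Count = 3

Answer: 3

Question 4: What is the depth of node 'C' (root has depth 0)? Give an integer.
Path from root to C: K -> B -> E -> C
Depth = number of edges = 3

Answer: 3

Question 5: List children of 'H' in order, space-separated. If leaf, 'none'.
Node H's children (from adjacency): (leaf)

Answer: none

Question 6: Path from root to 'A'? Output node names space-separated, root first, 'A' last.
Answer: K A

Derivation:
Walk down from root: K -> A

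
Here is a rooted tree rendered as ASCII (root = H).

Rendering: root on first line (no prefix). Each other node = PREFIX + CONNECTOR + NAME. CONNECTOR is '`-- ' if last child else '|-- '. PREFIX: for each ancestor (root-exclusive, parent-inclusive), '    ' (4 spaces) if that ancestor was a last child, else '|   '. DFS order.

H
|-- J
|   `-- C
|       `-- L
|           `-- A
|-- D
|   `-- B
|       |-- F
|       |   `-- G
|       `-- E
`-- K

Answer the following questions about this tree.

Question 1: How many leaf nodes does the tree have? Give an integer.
Answer: 4

Derivation:
Leaves (nodes with no children): A, E, G, K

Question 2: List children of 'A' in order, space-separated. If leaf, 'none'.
Answer: none

Derivation:
Node A's children (from adjacency): (leaf)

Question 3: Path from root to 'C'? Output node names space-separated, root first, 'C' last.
Walk down from root: H -> J -> C

Answer: H J C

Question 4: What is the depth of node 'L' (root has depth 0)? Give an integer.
Path from root to L: H -> J -> C -> L
Depth = number of edges = 3

Answer: 3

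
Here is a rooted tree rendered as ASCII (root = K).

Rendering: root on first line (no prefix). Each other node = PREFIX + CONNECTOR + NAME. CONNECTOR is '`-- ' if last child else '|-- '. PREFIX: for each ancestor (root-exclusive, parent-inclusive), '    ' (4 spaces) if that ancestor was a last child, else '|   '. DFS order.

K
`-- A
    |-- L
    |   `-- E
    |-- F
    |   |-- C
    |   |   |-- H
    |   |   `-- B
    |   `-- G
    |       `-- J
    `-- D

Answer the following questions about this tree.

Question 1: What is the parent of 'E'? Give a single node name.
Scan adjacency: E appears as child of L

Answer: L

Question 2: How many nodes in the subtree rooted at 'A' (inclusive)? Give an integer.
Answer: 10

Derivation:
Subtree rooted at A contains: A, B, C, D, E, F, G, H, J, L
Count = 10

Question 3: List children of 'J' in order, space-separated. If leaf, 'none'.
Answer: none

Derivation:
Node J's children (from adjacency): (leaf)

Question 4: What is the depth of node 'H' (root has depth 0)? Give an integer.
Path from root to H: K -> A -> F -> C -> H
Depth = number of edges = 4

Answer: 4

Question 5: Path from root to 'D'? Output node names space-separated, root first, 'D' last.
Answer: K A D

Derivation:
Walk down from root: K -> A -> D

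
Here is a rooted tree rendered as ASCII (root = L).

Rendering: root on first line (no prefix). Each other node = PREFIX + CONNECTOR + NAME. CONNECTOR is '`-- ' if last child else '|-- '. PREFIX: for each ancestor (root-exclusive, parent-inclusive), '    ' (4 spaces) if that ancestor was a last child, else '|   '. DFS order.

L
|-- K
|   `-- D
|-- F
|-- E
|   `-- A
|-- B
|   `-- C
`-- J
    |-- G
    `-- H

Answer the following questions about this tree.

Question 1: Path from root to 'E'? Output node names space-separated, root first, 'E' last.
Answer: L E

Derivation:
Walk down from root: L -> E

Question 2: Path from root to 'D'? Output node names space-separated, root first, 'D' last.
Answer: L K D

Derivation:
Walk down from root: L -> K -> D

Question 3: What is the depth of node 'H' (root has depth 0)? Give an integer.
Answer: 2

Derivation:
Path from root to H: L -> J -> H
Depth = number of edges = 2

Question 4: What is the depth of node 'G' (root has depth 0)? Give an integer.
Answer: 2

Derivation:
Path from root to G: L -> J -> G
Depth = number of edges = 2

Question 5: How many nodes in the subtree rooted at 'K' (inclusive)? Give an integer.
Subtree rooted at K contains: D, K
Count = 2

Answer: 2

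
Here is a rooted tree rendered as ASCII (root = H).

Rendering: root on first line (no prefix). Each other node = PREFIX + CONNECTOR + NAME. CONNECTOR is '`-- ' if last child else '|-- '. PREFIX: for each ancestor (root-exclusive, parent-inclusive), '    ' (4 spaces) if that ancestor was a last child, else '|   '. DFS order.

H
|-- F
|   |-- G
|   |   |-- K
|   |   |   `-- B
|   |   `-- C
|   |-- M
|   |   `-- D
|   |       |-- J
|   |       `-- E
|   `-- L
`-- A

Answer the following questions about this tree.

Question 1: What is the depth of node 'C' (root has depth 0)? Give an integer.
Path from root to C: H -> F -> G -> C
Depth = number of edges = 3

Answer: 3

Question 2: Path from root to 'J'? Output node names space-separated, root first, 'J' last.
Walk down from root: H -> F -> M -> D -> J

Answer: H F M D J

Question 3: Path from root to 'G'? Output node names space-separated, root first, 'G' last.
Answer: H F G

Derivation:
Walk down from root: H -> F -> G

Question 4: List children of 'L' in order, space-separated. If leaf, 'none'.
Node L's children (from adjacency): (leaf)

Answer: none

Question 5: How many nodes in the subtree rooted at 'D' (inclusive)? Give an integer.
Subtree rooted at D contains: D, E, J
Count = 3

Answer: 3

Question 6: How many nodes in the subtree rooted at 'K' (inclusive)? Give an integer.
Answer: 2

Derivation:
Subtree rooted at K contains: B, K
Count = 2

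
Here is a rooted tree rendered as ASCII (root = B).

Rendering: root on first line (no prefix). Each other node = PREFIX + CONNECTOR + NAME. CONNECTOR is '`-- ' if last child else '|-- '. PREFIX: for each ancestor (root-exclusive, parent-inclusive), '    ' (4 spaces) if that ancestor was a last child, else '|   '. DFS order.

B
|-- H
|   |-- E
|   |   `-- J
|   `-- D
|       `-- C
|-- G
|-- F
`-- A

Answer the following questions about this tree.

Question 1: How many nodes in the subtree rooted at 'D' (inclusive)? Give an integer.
Subtree rooted at D contains: C, D
Count = 2

Answer: 2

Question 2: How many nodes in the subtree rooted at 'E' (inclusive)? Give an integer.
Subtree rooted at E contains: E, J
Count = 2

Answer: 2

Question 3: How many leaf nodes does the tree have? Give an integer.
Leaves (nodes with no children): A, C, F, G, J

Answer: 5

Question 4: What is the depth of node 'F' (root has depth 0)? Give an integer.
Answer: 1

Derivation:
Path from root to F: B -> F
Depth = number of edges = 1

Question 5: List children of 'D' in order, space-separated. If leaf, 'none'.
Answer: C

Derivation:
Node D's children (from adjacency): C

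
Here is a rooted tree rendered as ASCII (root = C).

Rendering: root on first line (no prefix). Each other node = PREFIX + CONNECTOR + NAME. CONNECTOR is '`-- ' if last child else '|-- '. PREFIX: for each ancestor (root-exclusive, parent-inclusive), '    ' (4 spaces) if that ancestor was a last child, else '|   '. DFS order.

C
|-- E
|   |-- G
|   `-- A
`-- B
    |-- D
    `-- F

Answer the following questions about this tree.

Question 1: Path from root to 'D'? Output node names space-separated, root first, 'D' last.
Answer: C B D

Derivation:
Walk down from root: C -> B -> D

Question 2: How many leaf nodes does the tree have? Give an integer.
Leaves (nodes with no children): A, D, F, G

Answer: 4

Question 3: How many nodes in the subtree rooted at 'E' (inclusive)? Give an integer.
Answer: 3

Derivation:
Subtree rooted at E contains: A, E, G
Count = 3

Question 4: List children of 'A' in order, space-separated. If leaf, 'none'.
Node A's children (from adjacency): (leaf)

Answer: none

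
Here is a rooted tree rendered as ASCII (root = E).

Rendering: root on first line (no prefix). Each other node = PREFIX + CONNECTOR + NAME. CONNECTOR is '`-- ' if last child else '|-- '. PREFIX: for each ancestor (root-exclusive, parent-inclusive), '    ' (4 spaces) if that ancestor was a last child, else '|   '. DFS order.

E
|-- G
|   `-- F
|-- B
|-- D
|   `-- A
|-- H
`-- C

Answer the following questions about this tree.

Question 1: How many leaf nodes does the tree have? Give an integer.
Leaves (nodes with no children): A, B, C, F, H

Answer: 5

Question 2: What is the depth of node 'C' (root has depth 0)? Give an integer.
Answer: 1

Derivation:
Path from root to C: E -> C
Depth = number of edges = 1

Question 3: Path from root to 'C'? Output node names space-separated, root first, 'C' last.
Walk down from root: E -> C

Answer: E C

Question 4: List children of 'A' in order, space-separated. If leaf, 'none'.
Answer: none

Derivation:
Node A's children (from adjacency): (leaf)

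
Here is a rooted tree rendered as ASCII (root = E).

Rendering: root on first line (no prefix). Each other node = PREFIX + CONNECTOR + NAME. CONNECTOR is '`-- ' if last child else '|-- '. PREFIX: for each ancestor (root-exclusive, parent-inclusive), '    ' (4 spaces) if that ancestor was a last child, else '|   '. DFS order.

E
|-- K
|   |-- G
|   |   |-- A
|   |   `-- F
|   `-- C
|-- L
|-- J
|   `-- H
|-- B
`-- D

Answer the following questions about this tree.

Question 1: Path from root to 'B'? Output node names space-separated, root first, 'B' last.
Answer: E B

Derivation:
Walk down from root: E -> B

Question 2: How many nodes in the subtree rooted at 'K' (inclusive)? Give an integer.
Answer: 5

Derivation:
Subtree rooted at K contains: A, C, F, G, K
Count = 5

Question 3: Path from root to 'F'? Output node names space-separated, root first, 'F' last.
Answer: E K G F

Derivation:
Walk down from root: E -> K -> G -> F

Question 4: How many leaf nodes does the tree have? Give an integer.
Answer: 7

Derivation:
Leaves (nodes with no children): A, B, C, D, F, H, L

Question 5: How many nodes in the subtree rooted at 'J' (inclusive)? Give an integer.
Subtree rooted at J contains: H, J
Count = 2

Answer: 2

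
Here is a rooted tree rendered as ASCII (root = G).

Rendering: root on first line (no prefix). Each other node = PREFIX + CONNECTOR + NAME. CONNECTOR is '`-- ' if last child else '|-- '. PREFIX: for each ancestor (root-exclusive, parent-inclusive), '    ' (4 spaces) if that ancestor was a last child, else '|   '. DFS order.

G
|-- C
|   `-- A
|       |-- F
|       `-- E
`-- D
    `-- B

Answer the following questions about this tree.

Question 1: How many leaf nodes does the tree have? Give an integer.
Answer: 3

Derivation:
Leaves (nodes with no children): B, E, F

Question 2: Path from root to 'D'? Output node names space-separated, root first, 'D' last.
Walk down from root: G -> D

Answer: G D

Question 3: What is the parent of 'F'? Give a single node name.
Scan adjacency: F appears as child of A

Answer: A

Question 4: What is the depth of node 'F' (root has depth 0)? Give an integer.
Path from root to F: G -> C -> A -> F
Depth = number of edges = 3

Answer: 3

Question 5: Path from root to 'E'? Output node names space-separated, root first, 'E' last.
Answer: G C A E

Derivation:
Walk down from root: G -> C -> A -> E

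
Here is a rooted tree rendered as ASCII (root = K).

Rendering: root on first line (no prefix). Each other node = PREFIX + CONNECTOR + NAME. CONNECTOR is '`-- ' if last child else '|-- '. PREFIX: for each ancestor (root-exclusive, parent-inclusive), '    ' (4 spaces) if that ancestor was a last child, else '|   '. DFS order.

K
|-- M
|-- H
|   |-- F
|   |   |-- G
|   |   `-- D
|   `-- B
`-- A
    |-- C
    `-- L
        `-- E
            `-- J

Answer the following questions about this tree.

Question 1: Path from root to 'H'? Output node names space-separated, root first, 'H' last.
Answer: K H

Derivation:
Walk down from root: K -> H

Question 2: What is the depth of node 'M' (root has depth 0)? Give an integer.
Path from root to M: K -> M
Depth = number of edges = 1

Answer: 1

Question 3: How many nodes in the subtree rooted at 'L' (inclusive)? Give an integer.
Answer: 3

Derivation:
Subtree rooted at L contains: E, J, L
Count = 3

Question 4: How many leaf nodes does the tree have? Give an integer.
Answer: 6

Derivation:
Leaves (nodes with no children): B, C, D, G, J, M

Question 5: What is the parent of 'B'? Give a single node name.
Scan adjacency: B appears as child of H

Answer: H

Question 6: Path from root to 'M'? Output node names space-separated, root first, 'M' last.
Answer: K M

Derivation:
Walk down from root: K -> M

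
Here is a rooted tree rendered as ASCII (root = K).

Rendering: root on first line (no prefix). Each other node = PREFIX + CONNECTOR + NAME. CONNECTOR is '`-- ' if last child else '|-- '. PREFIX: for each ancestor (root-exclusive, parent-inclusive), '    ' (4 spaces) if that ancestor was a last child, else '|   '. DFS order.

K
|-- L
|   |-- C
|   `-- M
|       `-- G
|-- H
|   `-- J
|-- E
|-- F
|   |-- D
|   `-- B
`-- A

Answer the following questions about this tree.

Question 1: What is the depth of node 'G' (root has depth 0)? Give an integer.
Path from root to G: K -> L -> M -> G
Depth = number of edges = 3

Answer: 3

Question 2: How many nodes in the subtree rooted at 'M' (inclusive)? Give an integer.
Subtree rooted at M contains: G, M
Count = 2

Answer: 2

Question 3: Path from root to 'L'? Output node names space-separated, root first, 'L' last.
Answer: K L

Derivation:
Walk down from root: K -> L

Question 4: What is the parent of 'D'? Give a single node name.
Scan adjacency: D appears as child of F

Answer: F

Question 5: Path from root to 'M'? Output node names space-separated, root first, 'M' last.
Walk down from root: K -> L -> M

Answer: K L M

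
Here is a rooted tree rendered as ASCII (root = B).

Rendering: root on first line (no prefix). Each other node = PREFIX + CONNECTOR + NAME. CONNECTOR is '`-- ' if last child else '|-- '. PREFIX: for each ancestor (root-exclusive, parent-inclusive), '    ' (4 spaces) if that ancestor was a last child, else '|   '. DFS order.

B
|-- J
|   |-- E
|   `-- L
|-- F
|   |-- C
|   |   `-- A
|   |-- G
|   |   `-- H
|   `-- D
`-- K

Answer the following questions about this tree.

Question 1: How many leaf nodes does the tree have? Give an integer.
Leaves (nodes with no children): A, D, E, H, K, L

Answer: 6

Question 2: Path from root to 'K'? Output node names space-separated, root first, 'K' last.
Walk down from root: B -> K

Answer: B K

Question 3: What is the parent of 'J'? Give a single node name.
Scan adjacency: J appears as child of B

Answer: B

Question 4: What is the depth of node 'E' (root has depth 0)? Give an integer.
Answer: 2

Derivation:
Path from root to E: B -> J -> E
Depth = number of edges = 2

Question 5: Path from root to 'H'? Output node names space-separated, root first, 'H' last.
Walk down from root: B -> F -> G -> H

Answer: B F G H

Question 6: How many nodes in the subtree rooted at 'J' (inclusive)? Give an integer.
Answer: 3

Derivation:
Subtree rooted at J contains: E, J, L
Count = 3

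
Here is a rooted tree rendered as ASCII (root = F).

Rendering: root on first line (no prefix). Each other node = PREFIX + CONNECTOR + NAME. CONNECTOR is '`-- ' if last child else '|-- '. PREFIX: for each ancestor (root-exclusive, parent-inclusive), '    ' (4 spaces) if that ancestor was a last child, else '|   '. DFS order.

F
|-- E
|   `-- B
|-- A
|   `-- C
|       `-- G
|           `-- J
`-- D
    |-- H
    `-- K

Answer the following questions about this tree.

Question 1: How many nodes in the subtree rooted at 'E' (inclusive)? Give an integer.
Answer: 2

Derivation:
Subtree rooted at E contains: B, E
Count = 2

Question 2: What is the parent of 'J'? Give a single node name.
Answer: G

Derivation:
Scan adjacency: J appears as child of G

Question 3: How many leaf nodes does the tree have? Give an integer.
Leaves (nodes with no children): B, H, J, K

Answer: 4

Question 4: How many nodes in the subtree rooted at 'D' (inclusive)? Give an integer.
Answer: 3

Derivation:
Subtree rooted at D contains: D, H, K
Count = 3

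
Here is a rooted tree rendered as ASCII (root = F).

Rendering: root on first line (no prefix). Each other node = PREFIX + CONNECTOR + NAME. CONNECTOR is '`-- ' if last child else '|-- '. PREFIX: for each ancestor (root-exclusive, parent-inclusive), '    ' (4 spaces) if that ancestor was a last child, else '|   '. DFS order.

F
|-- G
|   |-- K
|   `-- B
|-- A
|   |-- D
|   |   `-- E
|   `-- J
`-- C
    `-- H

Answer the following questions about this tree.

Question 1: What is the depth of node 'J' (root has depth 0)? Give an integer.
Path from root to J: F -> A -> J
Depth = number of edges = 2

Answer: 2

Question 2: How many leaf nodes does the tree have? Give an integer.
Answer: 5

Derivation:
Leaves (nodes with no children): B, E, H, J, K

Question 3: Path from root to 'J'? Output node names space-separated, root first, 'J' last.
Walk down from root: F -> A -> J

Answer: F A J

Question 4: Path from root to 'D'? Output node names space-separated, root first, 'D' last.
Answer: F A D

Derivation:
Walk down from root: F -> A -> D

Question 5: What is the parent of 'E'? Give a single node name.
Scan adjacency: E appears as child of D

Answer: D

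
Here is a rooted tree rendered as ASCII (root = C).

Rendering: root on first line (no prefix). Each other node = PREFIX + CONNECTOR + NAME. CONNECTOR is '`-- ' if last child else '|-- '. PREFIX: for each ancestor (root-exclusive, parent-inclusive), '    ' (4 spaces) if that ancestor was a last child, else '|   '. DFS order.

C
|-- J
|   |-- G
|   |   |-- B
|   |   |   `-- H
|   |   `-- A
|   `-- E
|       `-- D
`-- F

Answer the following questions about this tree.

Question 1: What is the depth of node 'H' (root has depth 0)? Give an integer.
Path from root to H: C -> J -> G -> B -> H
Depth = number of edges = 4

Answer: 4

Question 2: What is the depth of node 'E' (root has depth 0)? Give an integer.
Path from root to E: C -> J -> E
Depth = number of edges = 2

Answer: 2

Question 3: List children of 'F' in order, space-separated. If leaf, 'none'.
Node F's children (from adjacency): (leaf)

Answer: none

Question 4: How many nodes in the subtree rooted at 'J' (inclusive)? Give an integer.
Answer: 7

Derivation:
Subtree rooted at J contains: A, B, D, E, G, H, J
Count = 7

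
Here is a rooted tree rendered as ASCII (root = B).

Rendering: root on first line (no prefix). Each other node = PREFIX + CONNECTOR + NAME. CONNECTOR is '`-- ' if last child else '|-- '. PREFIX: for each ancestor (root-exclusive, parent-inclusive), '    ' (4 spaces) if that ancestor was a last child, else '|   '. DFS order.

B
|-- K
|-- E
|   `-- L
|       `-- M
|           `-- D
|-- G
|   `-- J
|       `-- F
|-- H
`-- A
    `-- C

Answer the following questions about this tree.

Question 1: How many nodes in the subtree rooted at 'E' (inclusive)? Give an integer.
Subtree rooted at E contains: D, E, L, M
Count = 4

Answer: 4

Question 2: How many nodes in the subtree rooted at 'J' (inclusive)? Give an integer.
Answer: 2

Derivation:
Subtree rooted at J contains: F, J
Count = 2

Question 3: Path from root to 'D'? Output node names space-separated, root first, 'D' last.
Answer: B E L M D

Derivation:
Walk down from root: B -> E -> L -> M -> D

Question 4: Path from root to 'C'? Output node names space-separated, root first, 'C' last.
Walk down from root: B -> A -> C

Answer: B A C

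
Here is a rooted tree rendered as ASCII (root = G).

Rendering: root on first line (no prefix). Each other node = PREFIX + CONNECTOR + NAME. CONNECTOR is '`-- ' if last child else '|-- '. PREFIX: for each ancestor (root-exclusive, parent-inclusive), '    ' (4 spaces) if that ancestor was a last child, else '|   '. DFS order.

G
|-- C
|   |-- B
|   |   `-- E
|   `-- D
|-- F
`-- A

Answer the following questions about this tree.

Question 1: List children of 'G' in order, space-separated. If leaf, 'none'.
Node G's children (from adjacency): C, F, A

Answer: C F A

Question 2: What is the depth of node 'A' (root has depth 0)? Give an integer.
Answer: 1

Derivation:
Path from root to A: G -> A
Depth = number of edges = 1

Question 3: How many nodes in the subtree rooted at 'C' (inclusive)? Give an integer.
Answer: 4

Derivation:
Subtree rooted at C contains: B, C, D, E
Count = 4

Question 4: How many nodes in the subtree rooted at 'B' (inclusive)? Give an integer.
Answer: 2

Derivation:
Subtree rooted at B contains: B, E
Count = 2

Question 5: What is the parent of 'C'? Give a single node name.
Scan adjacency: C appears as child of G

Answer: G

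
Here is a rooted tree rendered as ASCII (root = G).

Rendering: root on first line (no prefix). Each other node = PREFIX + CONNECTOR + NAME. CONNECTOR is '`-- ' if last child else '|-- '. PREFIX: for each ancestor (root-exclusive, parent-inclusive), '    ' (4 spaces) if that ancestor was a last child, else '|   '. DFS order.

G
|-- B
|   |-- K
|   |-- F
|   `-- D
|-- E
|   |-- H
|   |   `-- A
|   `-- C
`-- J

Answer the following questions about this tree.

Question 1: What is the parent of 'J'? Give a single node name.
Answer: G

Derivation:
Scan adjacency: J appears as child of G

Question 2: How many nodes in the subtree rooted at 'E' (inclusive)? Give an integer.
Subtree rooted at E contains: A, C, E, H
Count = 4

Answer: 4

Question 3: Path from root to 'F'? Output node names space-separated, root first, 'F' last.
Walk down from root: G -> B -> F

Answer: G B F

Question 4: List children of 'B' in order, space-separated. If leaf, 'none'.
Answer: K F D

Derivation:
Node B's children (from adjacency): K, F, D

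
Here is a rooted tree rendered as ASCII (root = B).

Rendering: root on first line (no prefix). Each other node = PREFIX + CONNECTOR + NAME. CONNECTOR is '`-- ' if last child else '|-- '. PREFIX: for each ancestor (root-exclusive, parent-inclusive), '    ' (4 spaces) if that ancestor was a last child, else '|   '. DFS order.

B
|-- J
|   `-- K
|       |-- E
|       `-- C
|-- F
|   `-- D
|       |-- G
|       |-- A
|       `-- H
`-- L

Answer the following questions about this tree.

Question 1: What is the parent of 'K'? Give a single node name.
Answer: J

Derivation:
Scan adjacency: K appears as child of J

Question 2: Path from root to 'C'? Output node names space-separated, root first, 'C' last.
Answer: B J K C

Derivation:
Walk down from root: B -> J -> K -> C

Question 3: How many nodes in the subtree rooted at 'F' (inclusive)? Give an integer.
Subtree rooted at F contains: A, D, F, G, H
Count = 5

Answer: 5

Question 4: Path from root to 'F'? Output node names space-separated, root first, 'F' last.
Answer: B F

Derivation:
Walk down from root: B -> F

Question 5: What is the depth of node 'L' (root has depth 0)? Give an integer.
Path from root to L: B -> L
Depth = number of edges = 1

Answer: 1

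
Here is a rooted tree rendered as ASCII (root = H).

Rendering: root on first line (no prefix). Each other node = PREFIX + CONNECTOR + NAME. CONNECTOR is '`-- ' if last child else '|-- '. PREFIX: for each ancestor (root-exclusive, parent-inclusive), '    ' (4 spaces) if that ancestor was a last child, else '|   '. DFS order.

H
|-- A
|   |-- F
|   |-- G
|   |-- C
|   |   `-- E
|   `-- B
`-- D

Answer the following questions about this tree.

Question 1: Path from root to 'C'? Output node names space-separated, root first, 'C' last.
Answer: H A C

Derivation:
Walk down from root: H -> A -> C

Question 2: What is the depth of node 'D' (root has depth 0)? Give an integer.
Answer: 1

Derivation:
Path from root to D: H -> D
Depth = number of edges = 1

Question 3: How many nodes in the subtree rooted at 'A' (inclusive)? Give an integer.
Answer: 6

Derivation:
Subtree rooted at A contains: A, B, C, E, F, G
Count = 6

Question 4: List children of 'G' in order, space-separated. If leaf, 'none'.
Node G's children (from adjacency): (leaf)

Answer: none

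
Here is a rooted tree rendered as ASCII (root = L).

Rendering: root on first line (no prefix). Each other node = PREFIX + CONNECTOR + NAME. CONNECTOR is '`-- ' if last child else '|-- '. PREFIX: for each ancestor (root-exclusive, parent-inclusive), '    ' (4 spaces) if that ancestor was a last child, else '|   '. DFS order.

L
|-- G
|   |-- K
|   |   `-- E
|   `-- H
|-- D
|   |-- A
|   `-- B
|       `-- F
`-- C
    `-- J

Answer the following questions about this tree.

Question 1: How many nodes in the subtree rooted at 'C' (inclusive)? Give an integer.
Subtree rooted at C contains: C, J
Count = 2

Answer: 2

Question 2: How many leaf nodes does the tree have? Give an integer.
Leaves (nodes with no children): A, E, F, H, J

Answer: 5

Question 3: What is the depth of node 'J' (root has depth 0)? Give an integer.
Path from root to J: L -> C -> J
Depth = number of edges = 2

Answer: 2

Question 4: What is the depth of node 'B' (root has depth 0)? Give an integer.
Answer: 2

Derivation:
Path from root to B: L -> D -> B
Depth = number of edges = 2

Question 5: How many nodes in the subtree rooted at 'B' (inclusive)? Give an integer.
Subtree rooted at B contains: B, F
Count = 2

Answer: 2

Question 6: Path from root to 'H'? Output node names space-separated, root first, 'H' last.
Answer: L G H

Derivation:
Walk down from root: L -> G -> H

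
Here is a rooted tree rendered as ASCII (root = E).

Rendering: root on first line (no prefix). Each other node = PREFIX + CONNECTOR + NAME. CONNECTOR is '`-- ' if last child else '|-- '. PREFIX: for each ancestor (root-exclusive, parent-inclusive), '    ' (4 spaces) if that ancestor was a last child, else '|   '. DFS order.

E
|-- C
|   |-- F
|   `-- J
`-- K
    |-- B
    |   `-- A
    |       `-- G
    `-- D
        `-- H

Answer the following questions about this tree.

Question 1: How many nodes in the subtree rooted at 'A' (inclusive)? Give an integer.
Subtree rooted at A contains: A, G
Count = 2

Answer: 2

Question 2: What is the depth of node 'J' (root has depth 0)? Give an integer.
Path from root to J: E -> C -> J
Depth = number of edges = 2

Answer: 2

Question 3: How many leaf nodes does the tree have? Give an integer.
Leaves (nodes with no children): F, G, H, J

Answer: 4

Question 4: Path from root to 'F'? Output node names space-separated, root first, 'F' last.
Walk down from root: E -> C -> F

Answer: E C F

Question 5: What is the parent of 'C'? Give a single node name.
Answer: E

Derivation:
Scan adjacency: C appears as child of E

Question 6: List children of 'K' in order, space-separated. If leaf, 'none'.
Node K's children (from adjacency): B, D

Answer: B D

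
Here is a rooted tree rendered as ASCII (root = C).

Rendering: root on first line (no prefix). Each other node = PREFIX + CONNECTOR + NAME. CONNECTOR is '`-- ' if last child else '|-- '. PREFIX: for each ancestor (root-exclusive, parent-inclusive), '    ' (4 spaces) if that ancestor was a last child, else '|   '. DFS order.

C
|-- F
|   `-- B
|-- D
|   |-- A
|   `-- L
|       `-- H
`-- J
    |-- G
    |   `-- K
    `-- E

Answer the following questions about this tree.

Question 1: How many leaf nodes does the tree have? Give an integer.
Answer: 5

Derivation:
Leaves (nodes with no children): A, B, E, H, K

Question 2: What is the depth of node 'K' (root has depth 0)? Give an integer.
Path from root to K: C -> J -> G -> K
Depth = number of edges = 3

Answer: 3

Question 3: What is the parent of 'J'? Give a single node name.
Answer: C

Derivation:
Scan adjacency: J appears as child of C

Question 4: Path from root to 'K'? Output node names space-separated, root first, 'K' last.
Walk down from root: C -> J -> G -> K

Answer: C J G K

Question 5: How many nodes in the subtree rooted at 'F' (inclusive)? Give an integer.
Answer: 2

Derivation:
Subtree rooted at F contains: B, F
Count = 2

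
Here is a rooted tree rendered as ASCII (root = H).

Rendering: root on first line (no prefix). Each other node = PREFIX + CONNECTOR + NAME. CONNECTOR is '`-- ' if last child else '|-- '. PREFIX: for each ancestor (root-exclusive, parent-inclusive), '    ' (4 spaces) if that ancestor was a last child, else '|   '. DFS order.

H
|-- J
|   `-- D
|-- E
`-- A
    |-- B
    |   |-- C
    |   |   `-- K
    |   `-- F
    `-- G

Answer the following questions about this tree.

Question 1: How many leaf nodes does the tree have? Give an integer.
Leaves (nodes with no children): D, E, F, G, K

Answer: 5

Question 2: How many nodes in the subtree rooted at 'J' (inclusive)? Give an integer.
Answer: 2

Derivation:
Subtree rooted at J contains: D, J
Count = 2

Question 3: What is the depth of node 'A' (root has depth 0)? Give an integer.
Answer: 1

Derivation:
Path from root to A: H -> A
Depth = number of edges = 1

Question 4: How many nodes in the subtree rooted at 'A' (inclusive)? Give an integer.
Subtree rooted at A contains: A, B, C, F, G, K
Count = 6

Answer: 6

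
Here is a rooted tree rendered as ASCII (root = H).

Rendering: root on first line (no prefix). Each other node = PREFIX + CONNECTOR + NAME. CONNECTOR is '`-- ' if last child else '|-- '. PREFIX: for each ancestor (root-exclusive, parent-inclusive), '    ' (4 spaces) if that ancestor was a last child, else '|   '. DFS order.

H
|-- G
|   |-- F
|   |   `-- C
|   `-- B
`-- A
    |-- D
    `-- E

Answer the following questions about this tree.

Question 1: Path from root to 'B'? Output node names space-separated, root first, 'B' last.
Answer: H G B

Derivation:
Walk down from root: H -> G -> B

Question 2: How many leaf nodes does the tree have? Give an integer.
Leaves (nodes with no children): B, C, D, E

Answer: 4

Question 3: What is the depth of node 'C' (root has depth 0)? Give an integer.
Answer: 3

Derivation:
Path from root to C: H -> G -> F -> C
Depth = number of edges = 3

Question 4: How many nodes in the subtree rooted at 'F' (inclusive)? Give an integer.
Answer: 2

Derivation:
Subtree rooted at F contains: C, F
Count = 2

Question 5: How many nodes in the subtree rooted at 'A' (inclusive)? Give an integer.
Answer: 3

Derivation:
Subtree rooted at A contains: A, D, E
Count = 3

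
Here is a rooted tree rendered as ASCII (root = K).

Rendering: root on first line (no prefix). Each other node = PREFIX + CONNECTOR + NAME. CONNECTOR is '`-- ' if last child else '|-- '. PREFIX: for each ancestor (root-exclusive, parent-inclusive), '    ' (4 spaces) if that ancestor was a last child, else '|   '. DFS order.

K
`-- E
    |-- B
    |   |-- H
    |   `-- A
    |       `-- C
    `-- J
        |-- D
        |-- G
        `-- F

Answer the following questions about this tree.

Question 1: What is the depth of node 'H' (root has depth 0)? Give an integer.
Answer: 3

Derivation:
Path from root to H: K -> E -> B -> H
Depth = number of edges = 3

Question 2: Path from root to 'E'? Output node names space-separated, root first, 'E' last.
Walk down from root: K -> E

Answer: K E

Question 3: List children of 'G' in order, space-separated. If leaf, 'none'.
Answer: none

Derivation:
Node G's children (from adjacency): (leaf)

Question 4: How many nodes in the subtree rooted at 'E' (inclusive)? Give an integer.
Subtree rooted at E contains: A, B, C, D, E, F, G, H, J
Count = 9

Answer: 9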